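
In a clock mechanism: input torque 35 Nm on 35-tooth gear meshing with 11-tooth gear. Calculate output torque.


Given: N1 = 35, N2 = 11, T1 = 35 Nm
Using T2/T1 = N2/N1
T2 = T1 * N2 / N1
T2 = 35 * 11 / 35
T2 = 385 / 35
T2 = 11 Nm

11 Nm


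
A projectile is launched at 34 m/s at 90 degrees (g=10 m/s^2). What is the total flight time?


Given: v0 = 34 m/s, theta = 90 deg, g = 10 m/s^2
sin(90) = 1
Using T = 2*v0*sin(theta) / g
T = 2*34*1 / 10
T = 68 / 10
T = 34/5 s

34/5 s


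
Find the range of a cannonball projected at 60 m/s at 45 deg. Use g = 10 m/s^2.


Given: v0 = 60 m/s, theta = 45 deg, g = 10 m/s^2
sin(2*45) = sin(90) = 1
Using R = v0^2 * sin(2*theta) / g
R = 60^2 * 1 / 10
R = 3600 / 10
R = 360 m

360 m


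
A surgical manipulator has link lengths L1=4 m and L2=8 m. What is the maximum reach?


Given: L1 = 4 m, L2 = 8 m
For a 2-link planar arm, max reach = L1 + L2 (fully extended)
Max reach = 4 + 8
Max reach = 12 m

12 m


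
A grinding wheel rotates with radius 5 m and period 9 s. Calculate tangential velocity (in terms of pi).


Given: radius r = 5 m, period T = 9 s
Using v = 2*pi*r / T
v = 2*pi*5 / 9
v = 10*pi / 9
v = 10/9*pi m/s

10/9*pi m/s


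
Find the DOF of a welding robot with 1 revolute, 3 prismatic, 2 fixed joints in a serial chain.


Given: serial robot with 1 revolute, 3 prismatic, 2 fixed joints
DOF contribution per joint type: revolute=1, prismatic=1, spherical=3, fixed=0
DOF = 1*1 + 3*1 + 2*0
DOF = 4

4


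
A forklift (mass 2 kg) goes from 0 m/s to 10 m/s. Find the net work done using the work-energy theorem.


Given: m = 2 kg, v0 = 0 m/s, v = 10 m/s
Using W = (1/2)*m*(v^2 - v0^2)
v^2 = 10^2 = 100
v0^2 = 0^2 = 0
v^2 - v0^2 = 100 - 0 = 100
W = (1/2)*2*100 = 100 J

100 J


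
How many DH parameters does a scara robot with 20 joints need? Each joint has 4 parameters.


Given: 20 joints, 4 DH parameters per joint (d, theta, a, alpha)
Total DH parameters = number_of_joints * 4
Total = 20 * 4
Total = 80

80


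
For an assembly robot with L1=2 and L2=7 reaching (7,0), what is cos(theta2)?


Given: L1 = 2, L2 = 7, target (x, y) = (7, 0)
Using cos(theta2) = (x^2 + y^2 - L1^2 - L2^2) / (2*L1*L2)
x^2 + y^2 = 7^2 + 0 = 49
L1^2 + L2^2 = 4 + 49 = 53
Numerator = 49 - 53 = -4
Denominator = 2*2*7 = 28
cos(theta2) = -4/28 = -1/7

-1/7


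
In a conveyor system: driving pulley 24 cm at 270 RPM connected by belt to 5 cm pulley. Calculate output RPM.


Given: D1 = 24 cm, w1 = 270 RPM, D2 = 5 cm
Using D1*w1 = D2*w2
w2 = D1*w1 / D2
w2 = 24*270 / 5
w2 = 6480 / 5
w2 = 1296 RPM

1296 RPM


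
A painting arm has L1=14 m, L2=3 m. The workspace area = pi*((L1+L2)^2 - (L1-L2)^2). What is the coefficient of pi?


Given: L1 = 14, L2 = 3
(L1+L2)^2 = (17)^2 = 289
(L1-L2)^2 = (11)^2 = 121
Difference = 289 - 121 = 168
This equals 4*L1*L2 = 4*14*3 = 168
Workspace area = 168*pi

168


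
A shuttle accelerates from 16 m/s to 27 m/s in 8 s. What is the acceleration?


Given: initial velocity v0 = 16 m/s, final velocity v = 27 m/s, time t = 8 s
Using a = (v - v0) / t
a = (27 - 16) / 8
a = 11 / 8
a = 11/8 m/s^2

11/8 m/s^2


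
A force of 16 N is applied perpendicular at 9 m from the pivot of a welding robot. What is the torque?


Given: F = 16 N, r = 9 m, angle = 90 deg (perpendicular)
Using tau = F * r * sin(90)
sin(90) = 1
tau = 16 * 9 * 1
tau = 144 Nm

144 Nm


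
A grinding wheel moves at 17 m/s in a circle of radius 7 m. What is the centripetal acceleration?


Given: v = 17 m/s, r = 7 m
Using a_c = v^2 / r
a_c = 17^2 / 7
a_c = 289 / 7
a_c = 289/7 m/s^2

289/7 m/s^2


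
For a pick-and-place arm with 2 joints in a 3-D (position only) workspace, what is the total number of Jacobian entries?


Given: task space dimension = 3, joints = 2
Jacobian is a 3 x 2 matrix
Total entries = rows * columns
Total = 3 * 2
Total = 6

6


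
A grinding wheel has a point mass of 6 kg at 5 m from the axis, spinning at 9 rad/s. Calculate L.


Given: m = 6 kg, r = 5 m, omega = 9 rad/s
For a point mass: I = m*r^2
I = 6*5^2 = 6*25 = 150
L = I*omega = 150*9
L = 1350 kg*m^2/s

1350 kg*m^2/s


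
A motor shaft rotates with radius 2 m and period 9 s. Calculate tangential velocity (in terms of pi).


Given: radius r = 2 m, period T = 9 s
Using v = 2*pi*r / T
v = 2*pi*2 / 9
v = 4*pi / 9
v = 4/9*pi m/s

4/9*pi m/s


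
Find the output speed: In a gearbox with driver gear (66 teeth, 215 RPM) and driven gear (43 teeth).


Given: N1 = 66 teeth, w1 = 215 RPM, N2 = 43 teeth
Using N1*w1 = N2*w2
w2 = N1*w1 / N2
w2 = 66*215 / 43
w2 = 14190 / 43
w2 = 330 RPM

330 RPM


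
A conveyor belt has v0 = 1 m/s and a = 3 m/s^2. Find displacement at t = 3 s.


Given: v0 = 1 m/s, a = 3 m/s^2, t = 3 s
Using s = v0*t + (1/2)*a*t^2
s = 1*3 + (1/2)*3*3^2
s = 3 + (1/2)*27
s = 3 + 27/2
s = 33/2

33/2 m


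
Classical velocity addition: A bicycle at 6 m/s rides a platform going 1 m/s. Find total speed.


Given: object velocity = 6 m/s, platform velocity = 1 m/s (same direction)
Using classical velocity addition: v_total = v_object + v_platform
v_total = 6 + 1
v_total = 7 m/s

7 m/s


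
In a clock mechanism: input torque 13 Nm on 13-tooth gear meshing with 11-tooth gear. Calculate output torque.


Given: N1 = 13, N2 = 11, T1 = 13 Nm
Using T2/T1 = N2/N1
T2 = T1 * N2 / N1
T2 = 13 * 11 / 13
T2 = 143 / 13
T2 = 11 Nm

11 Nm


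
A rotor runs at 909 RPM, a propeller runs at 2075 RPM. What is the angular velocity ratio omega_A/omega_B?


Given: RPM_A = 909, RPM_B = 2075
omega = 2*pi*RPM/60, so omega_A/omega_B = RPM_A / RPM_B
omega_A/omega_B = 909 / 2075
omega_A/omega_B = 909/2075

909/2075


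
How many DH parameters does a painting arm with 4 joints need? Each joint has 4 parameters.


Given: 4 joints, 4 DH parameters per joint (d, theta, a, alpha)
Total DH parameters = number_of_joints * 4
Total = 4 * 4
Total = 16

16


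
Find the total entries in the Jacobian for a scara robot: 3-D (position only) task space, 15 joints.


Given: task space dimension = 3, joints = 15
Jacobian is a 3 x 15 matrix
Total entries = rows * columns
Total = 3 * 15
Total = 45

45


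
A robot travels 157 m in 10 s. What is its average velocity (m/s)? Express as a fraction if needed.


Given: distance d = 157 m, time t = 10 s
Using v = d / t
v = 157 / 10
v = 157/10 m/s

157/10 m/s


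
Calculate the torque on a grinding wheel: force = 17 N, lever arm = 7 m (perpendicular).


Given: F = 17 N, r = 7 m, angle = 90 deg (perpendicular)
Using tau = F * r * sin(90)
sin(90) = 1
tau = 17 * 7 * 1
tau = 119 Nm

119 Nm


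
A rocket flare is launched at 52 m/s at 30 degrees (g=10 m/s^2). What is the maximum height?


Given: v0 = 52 m/s, theta = 30 deg, g = 10 m/s^2
sin^2(30) = 1/4
Using H = v0^2 * sin^2(theta) / (2*g)
H = 52^2 * 1/4 / (2*10)
H = 2704 * 1/4 / 20
H = 676 / 20
H = 169/5 m

169/5 m


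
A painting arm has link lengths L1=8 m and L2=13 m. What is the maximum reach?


Given: L1 = 8 m, L2 = 13 m
For a 2-link planar arm, max reach = L1 + L2 (fully extended)
Max reach = 8 + 13
Max reach = 21 m

21 m


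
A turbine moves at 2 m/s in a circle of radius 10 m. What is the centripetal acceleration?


Given: v = 2 m/s, r = 10 m
Using a_c = v^2 / r
a_c = 2^2 / 10
a_c = 4 / 10
a_c = 2/5 m/s^2

2/5 m/s^2


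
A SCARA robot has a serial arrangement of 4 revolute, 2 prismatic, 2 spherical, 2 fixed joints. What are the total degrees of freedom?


Given: serial robot with 4 revolute, 2 prismatic, 2 spherical, 2 fixed joints
DOF contribution per joint type: revolute=1, prismatic=1, spherical=3, fixed=0
DOF = 4*1 + 2*1 + 2*3 + 2*0
DOF = 12

12


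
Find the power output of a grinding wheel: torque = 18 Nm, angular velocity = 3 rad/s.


Given: tau = 18 Nm, omega = 3 rad/s
Using P = tau * omega
P = 18 * 3
P = 54 W

54 W


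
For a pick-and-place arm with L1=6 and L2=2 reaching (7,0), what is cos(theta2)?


Given: L1 = 6, L2 = 2, target (x, y) = (7, 0)
Using cos(theta2) = (x^2 + y^2 - L1^2 - L2^2) / (2*L1*L2)
x^2 + y^2 = 7^2 + 0 = 49
L1^2 + L2^2 = 36 + 4 = 40
Numerator = 49 - 40 = 9
Denominator = 2*6*2 = 24
cos(theta2) = 9/24 = 3/8

3/8


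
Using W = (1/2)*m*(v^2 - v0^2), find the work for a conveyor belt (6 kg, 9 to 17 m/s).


Given: m = 6 kg, v0 = 9 m/s, v = 17 m/s
Using W = (1/2)*m*(v^2 - v0^2)
v^2 = 17^2 = 289
v0^2 = 9^2 = 81
v^2 - v0^2 = 289 - 81 = 208
W = (1/2)*6*208 = 624 J

624 J


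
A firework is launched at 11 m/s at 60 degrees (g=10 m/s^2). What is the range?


Given: v0 = 11 m/s, theta = 60 deg, g = 10 m/s^2
sin(2*60) = sin(120) = sqrt(3)/2
Using R = v0^2 * sin(2*theta) / g
R = 11^2 * (sqrt(3)/2) / 10
R = 121 * sqrt(3) / 20
R = 121/20*sqrt(3) m

121/20*sqrt(3) m


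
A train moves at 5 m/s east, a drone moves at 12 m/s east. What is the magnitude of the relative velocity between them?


Given: v_A = 5 m/s east, v_B = 12 m/s east
Both move in the same direction; relative speed = |v_A - v_B|
|5 - 12| = |-7|
= 7 m/s

7 m/s


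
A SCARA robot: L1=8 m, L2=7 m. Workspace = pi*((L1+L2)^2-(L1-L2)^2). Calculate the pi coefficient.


Given: L1 = 8, L2 = 7
(L1+L2)^2 = (15)^2 = 225
(L1-L2)^2 = (1)^2 = 1
Difference = 225 - 1 = 224
This equals 4*L1*L2 = 4*8*7 = 224
Workspace area = 224*pi

224


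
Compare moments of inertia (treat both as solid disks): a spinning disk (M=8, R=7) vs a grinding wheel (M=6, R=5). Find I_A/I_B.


Given: M1=8 kg, R1=7 m, M2=6 kg, R2=5 m
For a disk: I = (1/2)*M*R^2, so I_A/I_B = (M1*R1^2)/(M2*R2^2)
M1*R1^2 = 8*49 = 392
M2*R2^2 = 6*25 = 150
I_A/I_B = 392/150 = 196/75

196/75


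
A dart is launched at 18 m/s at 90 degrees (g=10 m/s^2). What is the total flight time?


Given: v0 = 18 m/s, theta = 90 deg, g = 10 m/s^2
sin(90) = 1
Using T = 2*v0*sin(theta) / g
T = 2*18*1 / 10
T = 36 / 10
T = 18/5 s

18/5 s


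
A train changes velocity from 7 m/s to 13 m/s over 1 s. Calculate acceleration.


Given: initial velocity v0 = 7 m/s, final velocity v = 13 m/s, time t = 1 s
Using a = (v - v0) / t
a = (13 - 7) / 1
a = 6 / 1
a = 6 m/s^2

6 m/s^2


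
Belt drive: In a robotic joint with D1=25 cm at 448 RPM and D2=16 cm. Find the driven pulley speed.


Given: D1 = 25 cm, w1 = 448 RPM, D2 = 16 cm
Using D1*w1 = D2*w2
w2 = D1*w1 / D2
w2 = 25*448 / 16
w2 = 11200 / 16
w2 = 700 RPM

700 RPM


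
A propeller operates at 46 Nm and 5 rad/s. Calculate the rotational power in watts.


Given: tau = 46 Nm, omega = 5 rad/s
Using P = tau * omega
P = 46 * 5
P = 230 W

230 W


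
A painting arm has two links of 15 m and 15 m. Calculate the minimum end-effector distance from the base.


Given: L1 = 15 m, L2 = 15 m
For a 2-link planar arm, min reach = |L1 - L2| (second link folded back)
Min reach = |15 - 15|
Min reach = 0 m

0 m


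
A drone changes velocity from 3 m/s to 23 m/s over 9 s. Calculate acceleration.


Given: initial velocity v0 = 3 m/s, final velocity v = 23 m/s, time t = 9 s
Using a = (v - v0) / t
a = (23 - 3) / 9
a = 20 / 9
a = 20/9 m/s^2

20/9 m/s^2


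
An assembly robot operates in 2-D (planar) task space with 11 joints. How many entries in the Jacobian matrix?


Given: task space dimension = 2, joints = 11
Jacobian is a 2 x 11 matrix
Total entries = rows * columns
Total = 2 * 11
Total = 22

22


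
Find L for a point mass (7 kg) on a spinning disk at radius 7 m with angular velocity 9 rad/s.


Given: m = 7 kg, r = 7 m, omega = 9 rad/s
For a point mass: I = m*r^2
I = 7*7^2 = 7*49 = 343
L = I*omega = 343*9
L = 3087 kg*m^2/s

3087 kg*m^2/s


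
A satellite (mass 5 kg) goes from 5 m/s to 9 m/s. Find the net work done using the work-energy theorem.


Given: m = 5 kg, v0 = 5 m/s, v = 9 m/s
Using W = (1/2)*m*(v^2 - v0^2)
v^2 = 9^2 = 81
v0^2 = 5^2 = 25
v^2 - v0^2 = 81 - 25 = 56
W = (1/2)*5*56 = 140 J

140 J


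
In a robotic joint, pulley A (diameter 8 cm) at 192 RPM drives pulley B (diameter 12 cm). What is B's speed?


Given: D1 = 8 cm, w1 = 192 RPM, D2 = 12 cm
Using D1*w1 = D2*w2
w2 = D1*w1 / D2
w2 = 8*192 / 12
w2 = 1536 / 12
w2 = 128 RPM

128 RPM


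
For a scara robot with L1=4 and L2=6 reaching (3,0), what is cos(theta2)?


Given: L1 = 4, L2 = 6, target (x, y) = (3, 0)
Using cos(theta2) = (x^2 + y^2 - L1^2 - L2^2) / (2*L1*L2)
x^2 + y^2 = 3^2 + 0 = 9
L1^2 + L2^2 = 16 + 36 = 52
Numerator = 9 - 52 = -43
Denominator = 2*4*6 = 48
cos(theta2) = -43/48 = -43/48

-43/48


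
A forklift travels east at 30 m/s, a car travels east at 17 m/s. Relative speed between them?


Given: v_A = 30 m/s east, v_B = 17 m/s east
Both move in the same direction; relative speed = |v_A - v_B|
|30 - 17| = |13|
= 13 m/s

13 m/s


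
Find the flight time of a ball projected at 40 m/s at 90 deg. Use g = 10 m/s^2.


Given: v0 = 40 m/s, theta = 90 deg, g = 10 m/s^2
sin(90) = 1
Using T = 2*v0*sin(theta) / g
T = 2*40*1 / 10
T = 80 / 10
T = 8 s

8 s


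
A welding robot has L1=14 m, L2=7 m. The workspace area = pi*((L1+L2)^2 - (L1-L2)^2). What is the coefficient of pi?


Given: L1 = 14, L2 = 7
(L1+L2)^2 = (21)^2 = 441
(L1-L2)^2 = (7)^2 = 49
Difference = 441 - 49 = 392
This equals 4*L1*L2 = 4*14*7 = 392
Workspace area = 392*pi

392


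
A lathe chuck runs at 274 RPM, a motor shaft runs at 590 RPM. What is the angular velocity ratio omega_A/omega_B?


Given: RPM_A = 274, RPM_B = 590
omega = 2*pi*RPM/60, so omega_A/omega_B = RPM_A / RPM_B
omega_A/omega_B = 274 / 590
omega_A/omega_B = 137/295

137/295


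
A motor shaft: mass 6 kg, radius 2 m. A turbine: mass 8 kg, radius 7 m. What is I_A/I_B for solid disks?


Given: M1=6 kg, R1=2 m, M2=8 kg, R2=7 m
For a disk: I = (1/2)*M*R^2, so I_A/I_B = (M1*R1^2)/(M2*R2^2)
M1*R1^2 = 6*4 = 24
M2*R2^2 = 8*49 = 392
I_A/I_B = 24/392 = 3/49

3/49


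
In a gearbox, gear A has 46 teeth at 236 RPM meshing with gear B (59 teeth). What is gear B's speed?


Given: N1 = 46 teeth, w1 = 236 RPM, N2 = 59 teeth
Using N1*w1 = N2*w2
w2 = N1*w1 / N2
w2 = 46*236 / 59
w2 = 10856 / 59
w2 = 184 RPM

184 RPM


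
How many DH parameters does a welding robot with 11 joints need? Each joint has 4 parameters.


Given: 11 joints, 4 DH parameters per joint (d, theta, a, alpha)
Total DH parameters = number_of_joints * 4
Total = 11 * 4
Total = 44

44


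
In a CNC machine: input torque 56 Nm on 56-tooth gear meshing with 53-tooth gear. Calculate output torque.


Given: N1 = 56, N2 = 53, T1 = 56 Nm
Using T2/T1 = N2/N1
T2 = T1 * N2 / N1
T2 = 56 * 53 / 56
T2 = 2968 / 56
T2 = 53 Nm

53 Nm


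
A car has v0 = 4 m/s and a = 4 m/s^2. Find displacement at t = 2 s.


Given: v0 = 4 m/s, a = 4 m/s^2, t = 2 s
Using s = v0*t + (1/2)*a*t^2
s = 4*2 + (1/2)*4*2^2
s = 8 + (1/2)*16
s = 8 + 8
s = 16

16 m


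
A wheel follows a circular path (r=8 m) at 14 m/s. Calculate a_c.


Given: v = 14 m/s, r = 8 m
Using a_c = v^2 / r
a_c = 14^2 / 8
a_c = 196 / 8
a_c = 49/2 m/s^2

49/2 m/s^2


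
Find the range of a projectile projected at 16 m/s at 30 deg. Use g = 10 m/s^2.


Given: v0 = 16 m/s, theta = 30 deg, g = 10 m/s^2
sin(2*30) = sin(60) = sqrt(3)/2
Using R = v0^2 * sin(2*theta) / g
R = 16^2 * (sqrt(3)/2) / 10
R = 256 * sqrt(3) / 20
R = 64/5*sqrt(3) m

64/5*sqrt(3) m


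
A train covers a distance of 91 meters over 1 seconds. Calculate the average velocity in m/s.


Given: distance d = 91 m, time t = 1 s
Using v = d / t
v = 91 / 1
v = 91 m/s

91 m/s


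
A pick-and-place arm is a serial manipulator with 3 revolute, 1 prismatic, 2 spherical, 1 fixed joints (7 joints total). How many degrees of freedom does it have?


Given: serial robot with 3 revolute, 1 prismatic, 2 spherical, 1 fixed joints
DOF contribution per joint type: revolute=1, prismatic=1, spherical=3, fixed=0
DOF = 3*1 + 1*1 + 2*3 + 1*0
DOF = 10

10


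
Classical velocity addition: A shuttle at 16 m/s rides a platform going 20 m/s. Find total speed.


Given: object velocity = 16 m/s, platform velocity = 20 m/s (same direction)
Using classical velocity addition: v_total = v_object + v_platform
v_total = 16 + 20
v_total = 36 m/s

36 m/s


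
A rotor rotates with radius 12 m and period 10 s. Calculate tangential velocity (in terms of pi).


Given: radius r = 12 m, period T = 10 s
Using v = 2*pi*r / T
v = 2*pi*12 / 10
v = 24*pi / 10
v = 12/5*pi m/s

12/5*pi m/s


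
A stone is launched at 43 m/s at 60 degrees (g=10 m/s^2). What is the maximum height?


Given: v0 = 43 m/s, theta = 60 deg, g = 10 m/s^2
sin^2(60) = 3/4
Using H = v0^2 * sin^2(theta) / (2*g)
H = 43^2 * 3/4 / (2*10)
H = 1849 * 3/4 / 20
H = 5547/4 / 20
H = 5547/80 m

5547/80 m


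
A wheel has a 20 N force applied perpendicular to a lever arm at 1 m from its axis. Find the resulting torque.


Given: F = 20 N, r = 1 m, angle = 90 deg (perpendicular)
Using tau = F * r * sin(90)
sin(90) = 1
tau = 20 * 1 * 1
tau = 20 Nm

20 Nm


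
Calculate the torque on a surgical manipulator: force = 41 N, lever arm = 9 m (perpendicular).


Given: F = 41 N, r = 9 m, angle = 90 deg (perpendicular)
Using tau = F * r * sin(90)
sin(90) = 1
tau = 41 * 9 * 1
tau = 369 Nm

369 Nm


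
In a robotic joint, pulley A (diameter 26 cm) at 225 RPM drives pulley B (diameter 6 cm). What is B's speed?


Given: D1 = 26 cm, w1 = 225 RPM, D2 = 6 cm
Using D1*w1 = D2*w2
w2 = D1*w1 / D2
w2 = 26*225 / 6
w2 = 5850 / 6
w2 = 975 RPM

975 RPM


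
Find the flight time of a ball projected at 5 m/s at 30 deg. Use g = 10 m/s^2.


Given: v0 = 5 m/s, theta = 30 deg, g = 10 m/s^2
sin(30) = 1/2
Using T = 2*v0*sin(theta) / g
T = 2*5*1/2 / 10
T = 5 / 10
T = 1/2 s

1/2 s


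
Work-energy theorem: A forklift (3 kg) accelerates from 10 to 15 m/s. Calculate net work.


Given: m = 3 kg, v0 = 10 m/s, v = 15 m/s
Using W = (1/2)*m*(v^2 - v0^2)
v^2 = 15^2 = 225
v0^2 = 10^2 = 100
v^2 - v0^2 = 225 - 100 = 125
W = (1/2)*3*125 = 375/2 J

375/2 J


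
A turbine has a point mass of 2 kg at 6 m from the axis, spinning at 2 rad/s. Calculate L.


Given: m = 2 kg, r = 6 m, omega = 2 rad/s
For a point mass: I = m*r^2
I = 2*6^2 = 2*36 = 72
L = I*omega = 72*2
L = 144 kg*m^2/s

144 kg*m^2/s


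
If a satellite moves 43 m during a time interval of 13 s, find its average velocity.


Given: distance d = 43 m, time t = 13 s
Using v = d / t
v = 43 / 13
v = 43/13 m/s

43/13 m/s


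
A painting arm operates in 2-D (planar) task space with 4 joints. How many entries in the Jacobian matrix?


Given: task space dimension = 2, joints = 4
Jacobian is a 2 x 4 matrix
Total entries = rows * columns
Total = 2 * 4
Total = 8

8


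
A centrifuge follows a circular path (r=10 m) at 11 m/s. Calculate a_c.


Given: v = 11 m/s, r = 10 m
Using a_c = v^2 / r
a_c = 11^2 / 10
a_c = 121 / 10
a_c = 121/10 m/s^2

121/10 m/s^2


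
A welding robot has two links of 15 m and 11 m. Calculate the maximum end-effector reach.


Given: L1 = 15 m, L2 = 11 m
For a 2-link planar arm, max reach = L1 + L2 (fully extended)
Max reach = 15 + 11
Max reach = 26 m

26 m


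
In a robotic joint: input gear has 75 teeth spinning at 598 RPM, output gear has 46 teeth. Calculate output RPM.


Given: N1 = 75 teeth, w1 = 598 RPM, N2 = 46 teeth
Using N1*w1 = N2*w2
w2 = N1*w1 / N2
w2 = 75*598 / 46
w2 = 44850 / 46
w2 = 975 RPM

975 RPM


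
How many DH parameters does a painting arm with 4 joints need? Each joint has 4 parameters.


Given: 4 joints, 4 DH parameters per joint (d, theta, a, alpha)
Total DH parameters = number_of_joints * 4
Total = 4 * 4
Total = 16

16


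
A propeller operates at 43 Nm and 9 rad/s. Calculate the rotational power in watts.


Given: tau = 43 Nm, omega = 9 rad/s
Using P = tau * omega
P = 43 * 9
P = 387 W

387 W


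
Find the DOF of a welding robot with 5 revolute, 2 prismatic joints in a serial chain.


Given: serial robot with 5 revolute, 2 prismatic joints
DOF contribution per joint type: revolute=1, prismatic=1, spherical=3, fixed=0
DOF = 5*1 + 2*1
DOF = 7

7


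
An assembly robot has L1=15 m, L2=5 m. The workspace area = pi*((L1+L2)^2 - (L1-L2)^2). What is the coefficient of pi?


Given: L1 = 15, L2 = 5
(L1+L2)^2 = (20)^2 = 400
(L1-L2)^2 = (10)^2 = 100
Difference = 400 - 100 = 300
This equals 4*L1*L2 = 4*15*5 = 300
Workspace area = 300*pi

300


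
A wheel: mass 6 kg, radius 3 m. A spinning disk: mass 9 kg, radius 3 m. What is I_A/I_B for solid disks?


Given: M1=6 kg, R1=3 m, M2=9 kg, R2=3 m
For a disk: I = (1/2)*M*R^2, so I_A/I_B = (M1*R1^2)/(M2*R2^2)
M1*R1^2 = 6*9 = 54
M2*R2^2 = 9*9 = 81
I_A/I_B = 54/81 = 2/3

2/3


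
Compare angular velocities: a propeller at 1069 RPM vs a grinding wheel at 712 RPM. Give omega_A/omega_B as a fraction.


Given: RPM_A = 1069, RPM_B = 712
omega = 2*pi*RPM/60, so omega_A/omega_B = RPM_A / RPM_B
omega_A/omega_B = 1069 / 712
omega_A/omega_B = 1069/712

1069/712


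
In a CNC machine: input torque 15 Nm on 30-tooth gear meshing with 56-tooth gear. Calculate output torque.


Given: N1 = 30, N2 = 56, T1 = 15 Nm
Using T2/T1 = N2/N1
T2 = T1 * N2 / N1
T2 = 15 * 56 / 30
T2 = 840 / 30
T2 = 28 Nm

28 Nm


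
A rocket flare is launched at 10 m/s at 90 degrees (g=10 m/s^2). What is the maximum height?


Given: v0 = 10 m/s, theta = 90 deg, g = 10 m/s^2
sin^2(90) = 1
Using H = v0^2 * sin^2(theta) / (2*g)
H = 10^2 * 1 / (2*10)
H = 100 * 1 / 20
H = 100 / 20
H = 5 m

5 m


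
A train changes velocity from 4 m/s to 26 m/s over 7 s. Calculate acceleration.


Given: initial velocity v0 = 4 m/s, final velocity v = 26 m/s, time t = 7 s
Using a = (v - v0) / t
a = (26 - 4) / 7
a = 22 / 7
a = 22/7 m/s^2

22/7 m/s^2


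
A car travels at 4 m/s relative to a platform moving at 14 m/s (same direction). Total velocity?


Given: object velocity = 4 m/s, platform velocity = 14 m/s (same direction)
Using classical velocity addition: v_total = v_object + v_platform
v_total = 4 + 14
v_total = 18 m/s

18 m/s


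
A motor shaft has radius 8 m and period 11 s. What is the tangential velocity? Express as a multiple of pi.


Given: radius r = 8 m, period T = 11 s
Using v = 2*pi*r / T
v = 2*pi*8 / 11
v = 16*pi / 11
v = 16/11*pi m/s

16/11*pi m/s


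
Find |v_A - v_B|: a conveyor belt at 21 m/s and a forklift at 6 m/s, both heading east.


Given: v_A = 21 m/s east, v_B = 6 m/s east
Both move in the same direction; relative speed = |v_A - v_B|
|21 - 6| = |15|
= 15 m/s

15 m/s


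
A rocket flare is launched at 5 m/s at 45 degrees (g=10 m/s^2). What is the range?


Given: v0 = 5 m/s, theta = 45 deg, g = 10 m/s^2
sin(2*45) = sin(90) = 1
Using R = v0^2 * sin(2*theta) / g
R = 5^2 * 1 / 10
R = 25 / 10
R = 5/2 m

5/2 m


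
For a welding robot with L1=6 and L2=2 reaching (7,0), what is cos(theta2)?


Given: L1 = 6, L2 = 2, target (x, y) = (7, 0)
Using cos(theta2) = (x^2 + y^2 - L1^2 - L2^2) / (2*L1*L2)
x^2 + y^2 = 7^2 + 0 = 49
L1^2 + L2^2 = 36 + 4 = 40
Numerator = 49 - 40 = 9
Denominator = 2*6*2 = 24
cos(theta2) = 9/24 = 3/8

3/8


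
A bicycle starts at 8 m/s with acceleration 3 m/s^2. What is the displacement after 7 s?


Given: v0 = 8 m/s, a = 3 m/s^2, t = 7 s
Using s = v0*t + (1/2)*a*t^2
s = 8*7 + (1/2)*3*7^2
s = 56 + (1/2)*147
s = 56 + 147/2
s = 259/2

259/2 m


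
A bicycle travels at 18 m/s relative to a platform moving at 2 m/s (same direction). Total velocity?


Given: object velocity = 18 m/s, platform velocity = 2 m/s (same direction)
Using classical velocity addition: v_total = v_object + v_platform
v_total = 18 + 2
v_total = 20 m/s

20 m/s


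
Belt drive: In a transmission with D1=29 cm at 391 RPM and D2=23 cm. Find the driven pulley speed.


Given: D1 = 29 cm, w1 = 391 RPM, D2 = 23 cm
Using D1*w1 = D2*w2
w2 = D1*w1 / D2
w2 = 29*391 / 23
w2 = 11339 / 23
w2 = 493 RPM

493 RPM


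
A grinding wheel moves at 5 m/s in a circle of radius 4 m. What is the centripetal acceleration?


Given: v = 5 m/s, r = 4 m
Using a_c = v^2 / r
a_c = 5^2 / 4
a_c = 25 / 4
a_c = 25/4 m/s^2

25/4 m/s^2


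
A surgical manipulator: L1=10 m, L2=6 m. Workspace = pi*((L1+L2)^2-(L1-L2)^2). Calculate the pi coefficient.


Given: L1 = 10, L2 = 6
(L1+L2)^2 = (16)^2 = 256
(L1-L2)^2 = (4)^2 = 16
Difference = 256 - 16 = 240
This equals 4*L1*L2 = 4*10*6 = 240
Workspace area = 240*pi

240


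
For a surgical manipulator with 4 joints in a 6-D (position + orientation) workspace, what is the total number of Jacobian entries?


Given: task space dimension = 6, joints = 4
Jacobian is a 6 x 4 matrix
Total entries = rows * columns
Total = 6 * 4
Total = 24

24


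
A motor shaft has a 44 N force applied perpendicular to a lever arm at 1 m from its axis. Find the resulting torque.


Given: F = 44 N, r = 1 m, angle = 90 deg (perpendicular)
Using tau = F * r * sin(90)
sin(90) = 1
tau = 44 * 1 * 1
tau = 44 Nm

44 Nm


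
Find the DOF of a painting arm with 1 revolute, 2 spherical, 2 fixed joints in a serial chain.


Given: serial robot with 1 revolute, 2 spherical, 2 fixed joints
DOF contribution per joint type: revolute=1, prismatic=1, spherical=3, fixed=0
DOF = 1*1 + 2*3 + 2*0
DOF = 7

7


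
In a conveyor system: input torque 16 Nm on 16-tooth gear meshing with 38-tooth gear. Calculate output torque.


Given: N1 = 16, N2 = 38, T1 = 16 Nm
Using T2/T1 = N2/N1
T2 = T1 * N2 / N1
T2 = 16 * 38 / 16
T2 = 608 / 16
T2 = 38 Nm

38 Nm


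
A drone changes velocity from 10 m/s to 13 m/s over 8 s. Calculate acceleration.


Given: initial velocity v0 = 10 m/s, final velocity v = 13 m/s, time t = 8 s
Using a = (v - v0) / t
a = (13 - 10) / 8
a = 3 / 8
a = 3/8 m/s^2

3/8 m/s^2


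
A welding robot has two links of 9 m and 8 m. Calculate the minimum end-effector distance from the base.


Given: L1 = 9 m, L2 = 8 m
For a 2-link planar arm, min reach = |L1 - L2| (second link folded back)
Min reach = |9 - 8|
Min reach = 1 m

1 m


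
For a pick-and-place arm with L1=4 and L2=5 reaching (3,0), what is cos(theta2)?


Given: L1 = 4, L2 = 5, target (x, y) = (3, 0)
Using cos(theta2) = (x^2 + y^2 - L1^2 - L2^2) / (2*L1*L2)
x^2 + y^2 = 3^2 + 0 = 9
L1^2 + L2^2 = 16 + 25 = 41
Numerator = 9 - 41 = -32
Denominator = 2*4*5 = 40
cos(theta2) = -32/40 = -4/5

-4/5


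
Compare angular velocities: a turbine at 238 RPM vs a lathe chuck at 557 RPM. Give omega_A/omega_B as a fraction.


Given: RPM_A = 238, RPM_B = 557
omega = 2*pi*RPM/60, so omega_A/omega_B = RPM_A / RPM_B
omega_A/omega_B = 238 / 557
omega_A/omega_B = 238/557

238/557


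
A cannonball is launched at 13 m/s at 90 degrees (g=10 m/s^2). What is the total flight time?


Given: v0 = 13 m/s, theta = 90 deg, g = 10 m/s^2
sin(90) = 1
Using T = 2*v0*sin(theta) / g
T = 2*13*1 / 10
T = 26 / 10
T = 13/5 s

13/5 s


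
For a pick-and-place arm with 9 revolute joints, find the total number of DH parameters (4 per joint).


Given: 9 joints, 4 DH parameters per joint (d, theta, a, alpha)
Total DH parameters = number_of_joints * 4
Total = 9 * 4
Total = 36

36


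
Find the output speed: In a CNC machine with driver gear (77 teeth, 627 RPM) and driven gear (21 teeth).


Given: N1 = 77 teeth, w1 = 627 RPM, N2 = 21 teeth
Using N1*w1 = N2*w2
w2 = N1*w1 / N2
w2 = 77*627 / 21
w2 = 48279 / 21
w2 = 2299 RPM

2299 RPM


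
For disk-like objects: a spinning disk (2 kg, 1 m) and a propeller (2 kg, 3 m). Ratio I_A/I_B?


Given: M1=2 kg, R1=1 m, M2=2 kg, R2=3 m
For a disk: I = (1/2)*M*R^2, so I_A/I_B = (M1*R1^2)/(M2*R2^2)
M1*R1^2 = 2*1 = 2
M2*R2^2 = 2*9 = 18
I_A/I_B = 2/18 = 1/9

1/9


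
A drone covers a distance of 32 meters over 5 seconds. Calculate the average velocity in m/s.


Given: distance d = 32 m, time t = 5 s
Using v = d / t
v = 32 / 5
v = 32/5 m/s

32/5 m/s


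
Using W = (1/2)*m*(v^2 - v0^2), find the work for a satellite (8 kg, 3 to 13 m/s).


Given: m = 8 kg, v0 = 3 m/s, v = 13 m/s
Using W = (1/2)*m*(v^2 - v0^2)
v^2 = 13^2 = 169
v0^2 = 3^2 = 9
v^2 - v0^2 = 169 - 9 = 160
W = (1/2)*8*160 = 640 J

640 J


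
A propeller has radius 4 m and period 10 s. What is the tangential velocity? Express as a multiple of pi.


Given: radius r = 4 m, period T = 10 s
Using v = 2*pi*r / T
v = 2*pi*4 / 10
v = 8*pi / 10
v = 4/5*pi m/s

4/5*pi m/s


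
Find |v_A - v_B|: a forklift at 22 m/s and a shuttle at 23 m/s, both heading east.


Given: v_A = 22 m/s east, v_B = 23 m/s east
Both move in the same direction; relative speed = |v_A - v_B|
|22 - 23| = |-1|
= 1 m/s

1 m/s


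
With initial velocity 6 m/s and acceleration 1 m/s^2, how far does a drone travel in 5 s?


Given: v0 = 6 m/s, a = 1 m/s^2, t = 5 s
Using s = v0*t + (1/2)*a*t^2
s = 6*5 + (1/2)*1*5^2
s = 30 + (1/2)*25
s = 30 + 25/2
s = 85/2

85/2 m


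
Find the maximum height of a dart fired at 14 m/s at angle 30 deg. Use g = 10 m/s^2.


Given: v0 = 14 m/s, theta = 30 deg, g = 10 m/s^2
sin^2(30) = 1/4
Using H = v0^2 * sin^2(theta) / (2*g)
H = 14^2 * 1/4 / (2*10)
H = 196 * 1/4 / 20
H = 49 / 20
H = 49/20 m

49/20 m


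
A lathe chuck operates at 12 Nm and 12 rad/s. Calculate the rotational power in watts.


Given: tau = 12 Nm, omega = 12 rad/s
Using P = tau * omega
P = 12 * 12
P = 144 W

144 W


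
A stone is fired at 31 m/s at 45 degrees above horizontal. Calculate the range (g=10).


Given: v0 = 31 m/s, theta = 45 deg, g = 10 m/s^2
sin(2*45) = sin(90) = 1
Using R = v0^2 * sin(2*theta) / g
R = 31^2 * 1 / 10
R = 961 / 10
R = 961/10 m

961/10 m


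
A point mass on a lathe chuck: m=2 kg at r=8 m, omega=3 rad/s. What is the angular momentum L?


Given: m = 2 kg, r = 8 m, omega = 3 rad/s
For a point mass: I = m*r^2
I = 2*8^2 = 2*64 = 128
L = I*omega = 128*3
L = 384 kg*m^2/s

384 kg*m^2/s


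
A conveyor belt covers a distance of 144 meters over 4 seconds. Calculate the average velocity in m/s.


Given: distance d = 144 m, time t = 4 s
Using v = d / t
v = 144 / 4
v = 36 m/s

36 m/s


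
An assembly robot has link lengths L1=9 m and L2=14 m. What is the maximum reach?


Given: L1 = 9 m, L2 = 14 m
For a 2-link planar arm, max reach = L1 + L2 (fully extended)
Max reach = 9 + 14
Max reach = 23 m

23 m


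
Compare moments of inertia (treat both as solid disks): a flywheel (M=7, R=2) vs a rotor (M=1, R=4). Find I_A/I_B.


Given: M1=7 kg, R1=2 m, M2=1 kg, R2=4 m
For a disk: I = (1/2)*M*R^2, so I_A/I_B = (M1*R1^2)/(M2*R2^2)
M1*R1^2 = 7*4 = 28
M2*R2^2 = 1*16 = 16
I_A/I_B = 28/16 = 7/4

7/4


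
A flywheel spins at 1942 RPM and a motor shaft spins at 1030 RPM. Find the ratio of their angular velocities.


Given: RPM_A = 1942, RPM_B = 1030
omega = 2*pi*RPM/60, so omega_A/omega_B = RPM_A / RPM_B
omega_A/omega_B = 1942 / 1030
omega_A/omega_B = 971/515

971/515


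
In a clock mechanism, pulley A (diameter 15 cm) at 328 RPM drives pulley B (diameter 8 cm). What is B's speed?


Given: D1 = 15 cm, w1 = 328 RPM, D2 = 8 cm
Using D1*w1 = D2*w2
w2 = D1*w1 / D2
w2 = 15*328 / 8
w2 = 4920 / 8
w2 = 615 RPM

615 RPM


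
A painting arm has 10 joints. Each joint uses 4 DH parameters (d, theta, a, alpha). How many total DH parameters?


Given: 10 joints, 4 DH parameters per joint (d, theta, a, alpha)
Total DH parameters = number_of_joints * 4
Total = 10 * 4
Total = 40

40


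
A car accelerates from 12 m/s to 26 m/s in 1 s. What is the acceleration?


Given: initial velocity v0 = 12 m/s, final velocity v = 26 m/s, time t = 1 s
Using a = (v - v0) / t
a = (26 - 12) / 1
a = 14 / 1
a = 14 m/s^2

14 m/s^2


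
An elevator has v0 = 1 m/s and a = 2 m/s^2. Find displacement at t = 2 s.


Given: v0 = 1 m/s, a = 2 m/s^2, t = 2 s
Using s = v0*t + (1/2)*a*t^2
s = 1*2 + (1/2)*2*2^2
s = 2 + (1/2)*8
s = 2 + 4
s = 6

6 m


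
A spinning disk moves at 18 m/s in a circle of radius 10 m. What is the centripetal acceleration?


Given: v = 18 m/s, r = 10 m
Using a_c = v^2 / r
a_c = 18^2 / 10
a_c = 324 / 10
a_c = 162/5 m/s^2

162/5 m/s^2


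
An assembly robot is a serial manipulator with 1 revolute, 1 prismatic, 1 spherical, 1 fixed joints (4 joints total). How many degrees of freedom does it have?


Given: serial robot with 1 revolute, 1 prismatic, 1 spherical, 1 fixed joints
DOF contribution per joint type: revolute=1, prismatic=1, spherical=3, fixed=0
DOF = 1*1 + 1*1 + 1*3 + 1*0
DOF = 5

5


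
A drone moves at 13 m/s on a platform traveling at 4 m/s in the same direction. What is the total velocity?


Given: object velocity = 13 m/s, platform velocity = 4 m/s (same direction)
Using classical velocity addition: v_total = v_object + v_platform
v_total = 13 + 4
v_total = 17 m/s

17 m/s


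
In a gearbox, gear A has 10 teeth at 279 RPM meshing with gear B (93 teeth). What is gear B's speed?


Given: N1 = 10 teeth, w1 = 279 RPM, N2 = 93 teeth
Using N1*w1 = N2*w2
w2 = N1*w1 / N2
w2 = 10*279 / 93
w2 = 2790 / 93
w2 = 30 RPM

30 RPM


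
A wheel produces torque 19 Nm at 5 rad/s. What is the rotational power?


Given: tau = 19 Nm, omega = 5 rad/s
Using P = tau * omega
P = 19 * 5
P = 95 W

95 W


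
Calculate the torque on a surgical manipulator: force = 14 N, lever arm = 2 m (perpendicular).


Given: F = 14 N, r = 2 m, angle = 90 deg (perpendicular)
Using tau = F * r * sin(90)
sin(90) = 1
tau = 14 * 2 * 1
tau = 28 Nm

28 Nm


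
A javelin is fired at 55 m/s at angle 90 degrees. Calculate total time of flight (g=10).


Given: v0 = 55 m/s, theta = 90 deg, g = 10 m/s^2
sin(90) = 1
Using T = 2*v0*sin(theta) / g
T = 2*55*1 / 10
T = 110 / 10
T = 11 s

11 s


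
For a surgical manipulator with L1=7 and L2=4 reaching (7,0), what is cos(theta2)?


Given: L1 = 7, L2 = 4, target (x, y) = (7, 0)
Using cos(theta2) = (x^2 + y^2 - L1^2 - L2^2) / (2*L1*L2)
x^2 + y^2 = 7^2 + 0 = 49
L1^2 + L2^2 = 49 + 16 = 65
Numerator = 49 - 65 = -16
Denominator = 2*7*4 = 56
cos(theta2) = -16/56 = -2/7

-2/7


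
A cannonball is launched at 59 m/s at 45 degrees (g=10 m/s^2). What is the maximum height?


Given: v0 = 59 m/s, theta = 45 deg, g = 10 m/s^2
sin^2(45) = 1/2
Using H = v0^2 * sin^2(theta) / (2*g)
H = 59^2 * 1/2 / (2*10)
H = 3481 * 1/2 / 20
H = 3481/2 / 20
H = 3481/40 m

3481/40 m


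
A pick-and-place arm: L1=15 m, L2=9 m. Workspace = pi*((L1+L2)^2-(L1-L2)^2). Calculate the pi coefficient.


Given: L1 = 15, L2 = 9
(L1+L2)^2 = (24)^2 = 576
(L1-L2)^2 = (6)^2 = 36
Difference = 576 - 36 = 540
This equals 4*L1*L2 = 4*15*9 = 540
Workspace area = 540*pi

540


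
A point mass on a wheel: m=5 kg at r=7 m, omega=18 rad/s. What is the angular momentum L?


Given: m = 5 kg, r = 7 m, omega = 18 rad/s
For a point mass: I = m*r^2
I = 5*7^2 = 5*49 = 245
L = I*omega = 245*18
L = 4410 kg*m^2/s

4410 kg*m^2/s


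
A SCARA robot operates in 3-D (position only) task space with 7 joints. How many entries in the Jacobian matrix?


Given: task space dimension = 3, joints = 7
Jacobian is a 3 x 7 matrix
Total entries = rows * columns
Total = 3 * 7
Total = 21

21


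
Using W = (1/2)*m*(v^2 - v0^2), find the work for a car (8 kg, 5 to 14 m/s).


Given: m = 8 kg, v0 = 5 m/s, v = 14 m/s
Using W = (1/2)*m*(v^2 - v0^2)
v^2 = 14^2 = 196
v0^2 = 5^2 = 25
v^2 - v0^2 = 196 - 25 = 171
W = (1/2)*8*171 = 684 J

684 J


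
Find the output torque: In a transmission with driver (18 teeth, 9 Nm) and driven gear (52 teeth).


Given: N1 = 18, N2 = 52, T1 = 9 Nm
Using T2/T1 = N2/N1
T2 = T1 * N2 / N1
T2 = 9 * 52 / 18
T2 = 468 / 18
T2 = 26 Nm

26 Nm


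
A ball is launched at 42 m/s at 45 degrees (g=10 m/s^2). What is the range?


Given: v0 = 42 m/s, theta = 45 deg, g = 10 m/s^2
sin(2*45) = sin(90) = 1
Using R = v0^2 * sin(2*theta) / g
R = 42^2 * 1 / 10
R = 1764 / 10
R = 882/5 m

882/5 m


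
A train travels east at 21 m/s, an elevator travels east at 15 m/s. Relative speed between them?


Given: v_A = 21 m/s east, v_B = 15 m/s east
Both move in the same direction; relative speed = |v_A - v_B|
|21 - 15| = |6|
= 6 m/s

6 m/s


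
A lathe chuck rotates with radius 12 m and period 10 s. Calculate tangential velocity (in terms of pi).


Given: radius r = 12 m, period T = 10 s
Using v = 2*pi*r / T
v = 2*pi*12 / 10
v = 24*pi / 10
v = 12/5*pi m/s

12/5*pi m/s


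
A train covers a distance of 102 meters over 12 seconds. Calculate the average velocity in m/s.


Given: distance d = 102 m, time t = 12 s
Using v = d / t
v = 102 / 12
v = 17/2 m/s

17/2 m/s


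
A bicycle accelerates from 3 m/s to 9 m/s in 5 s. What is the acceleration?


Given: initial velocity v0 = 3 m/s, final velocity v = 9 m/s, time t = 5 s
Using a = (v - v0) / t
a = (9 - 3) / 5
a = 6 / 5
a = 6/5 m/s^2

6/5 m/s^2


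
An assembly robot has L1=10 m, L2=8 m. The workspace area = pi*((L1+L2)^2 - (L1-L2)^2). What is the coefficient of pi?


Given: L1 = 10, L2 = 8
(L1+L2)^2 = (18)^2 = 324
(L1-L2)^2 = (2)^2 = 4
Difference = 324 - 4 = 320
This equals 4*L1*L2 = 4*10*8 = 320
Workspace area = 320*pi

320


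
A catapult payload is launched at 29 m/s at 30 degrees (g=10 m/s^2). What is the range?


Given: v0 = 29 m/s, theta = 30 deg, g = 10 m/s^2
sin(2*30) = sin(60) = sqrt(3)/2
Using R = v0^2 * sin(2*theta) / g
R = 29^2 * (sqrt(3)/2) / 10
R = 841 * sqrt(3) / 20
R = 841/20*sqrt(3) m

841/20*sqrt(3) m


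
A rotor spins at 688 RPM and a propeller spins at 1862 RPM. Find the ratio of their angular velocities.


Given: RPM_A = 688, RPM_B = 1862
omega = 2*pi*RPM/60, so omega_A/omega_B = RPM_A / RPM_B
omega_A/omega_B = 688 / 1862
omega_A/omega_B = 344/931

344/931


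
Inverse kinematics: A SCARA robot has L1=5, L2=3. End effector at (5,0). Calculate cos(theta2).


Given: L1 = 5, L2 = 3, target (x, y) = (5, 0)
Using cos(theta2) = (x^2 + y^2 - L1^2 - L2^2) / (2*L1*L2)
x^2 + y^2 = 5^2 + 0 = 25
L1^2 + L2^2 = 25 + 9 = 34
Numerator = 25 - 34 = -9
Denominator = 2*5*3 = 30
cos(theta2) = -9/30 = -3/10

-3/10


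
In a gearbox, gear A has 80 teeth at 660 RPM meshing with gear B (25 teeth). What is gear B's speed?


Given: N1 = 80 teeth, w1 = 660 RPM, N2 = 25 teeth
Using N1*w1 = N2*w2
w2 = N1*w1 / N2
w2 = 80*660 / 25
w2 = 52800 / 25
w2 = 2112 RPM

2112 RPM


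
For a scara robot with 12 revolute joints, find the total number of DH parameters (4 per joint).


Given: 12 joints, 4 DH parameters per joint (d, theta, a, alpha)
Total DH parameters = number_of_joints * 4
Total = 12 * 4
Total = 48

48


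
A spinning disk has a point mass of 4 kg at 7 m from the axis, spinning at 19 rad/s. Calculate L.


Given: m = 4 kg, r = 7 m, omega = 19 rad/s
For a point mass: I = m*r^2
I = 4*7^2 = 4*49 = 196
L = I*omega = 196*19
L = 3724 kg*m^2/s

3724 kg*m^2/s


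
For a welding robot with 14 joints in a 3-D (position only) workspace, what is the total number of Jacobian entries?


Given: task space dimension = 3, joints = 14
Jacobian is a 3 x 14 matrix
Total entries = rows * columns
Total = 3 * 14
Total = 42

42


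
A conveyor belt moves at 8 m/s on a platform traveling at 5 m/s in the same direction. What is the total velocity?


Given: object velocity = 8 m/s, platform velocity = 5 m/s (same direction)
Using classical velocity addition: v_total = v_object + v_platform
v_total = 8 + 5
v_total = 13 m/s

13 m/s


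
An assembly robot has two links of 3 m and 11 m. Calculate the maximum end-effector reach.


Given: L1 = 3 m, L2 = 11 m
For a 2-link planar arm, max reach = L1 + L2 (fully extended)
Max reach = 3 + 11
Max reach = 14 m

14 m


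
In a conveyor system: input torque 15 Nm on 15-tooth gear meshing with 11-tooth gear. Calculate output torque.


Given: N1 = 15, N2 = 11, T1 = 15 Nm
Using T2/T1 = N2/N1
T2 = T1 * N2 / N1
T2 = 15 * 11 / 15
T2 = 165 / 15
T2 = 11 Nm

11 Nm


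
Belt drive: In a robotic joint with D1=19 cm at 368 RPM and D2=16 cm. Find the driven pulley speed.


Given: D1 = 19 cm, w1 = 368 RPM, D2 = 16 cm
Using D1*w1 = D2*w2
w2 = D1*w1 / D2
w2 = 19*368 / 16
w2 = 6992 / 16
w2 = 437 RPM

437 RPM


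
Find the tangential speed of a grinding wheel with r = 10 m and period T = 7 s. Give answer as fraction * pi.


Given: radius r = 10 m, period T = 7 s
Using v = 2*pi*r / T
v = 2*pi*10 / 7
v = 20*pi / 7
v = 20/7*pi m/s

20/7*pi m/s


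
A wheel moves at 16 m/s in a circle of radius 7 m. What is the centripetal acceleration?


Given: v = 16 m/s, r = 7 m
Using a_c = v^2 / r
a_c = 16^2 / 7
a_c = 256 / 7
a_c = 256/7 m/s^2

256/7 m/s^2
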